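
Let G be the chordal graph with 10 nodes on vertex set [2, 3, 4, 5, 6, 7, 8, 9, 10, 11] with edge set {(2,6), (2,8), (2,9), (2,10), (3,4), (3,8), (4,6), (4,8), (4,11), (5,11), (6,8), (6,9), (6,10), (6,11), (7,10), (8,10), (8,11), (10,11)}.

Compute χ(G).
Clique number ω(G) = 4 (lower bound: χ ≥ ω).
The clique on [2, 6, 8, 10] has size 4, forcing χ ≥ 4, and the coloring below uses 4 colors, so χ(G) = 4.
A valid 4-coloring: color 1: [5, 7, 8, 9]; color 2: [3, 6]; color 3: [2, 11]; color 4: [4, 10].

χ(G) = 4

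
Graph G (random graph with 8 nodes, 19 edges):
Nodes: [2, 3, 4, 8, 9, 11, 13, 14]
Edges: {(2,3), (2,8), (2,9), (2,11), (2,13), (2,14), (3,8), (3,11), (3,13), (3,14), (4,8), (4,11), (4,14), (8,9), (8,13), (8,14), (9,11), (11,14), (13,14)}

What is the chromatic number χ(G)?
Clique number ω(G) = 5 (lower bound: χ ≥ ω).
The clique on [2, 3, 8, 13, 14] has size 5, forcing χ ≥ 5, and the coloring below uses 5 colors, so χ(G) = 5.
A valid 5-coloring: color 1: [8, 11]; color 2: [2, 4]; color 3: [9, 14]; color 4: [3]; color 5: [13].

χ(G) = 5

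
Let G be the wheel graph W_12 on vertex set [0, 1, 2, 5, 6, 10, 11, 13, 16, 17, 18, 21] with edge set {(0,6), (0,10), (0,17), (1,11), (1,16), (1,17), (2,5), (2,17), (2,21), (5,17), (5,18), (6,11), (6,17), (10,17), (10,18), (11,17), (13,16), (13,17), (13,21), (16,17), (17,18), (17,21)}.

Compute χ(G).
χ(G) = 4

Clique number ω(G) = 3 (lower bound: χ ≥ ω).
Odd cycle [1, 16, 13, 21, 2, 5, 18, 10, 0, 6, 11] needs 3 colors (χ ≥ 3).
Vertex 17 is adjacent to every vertex of [0, 1, 2, 5, 6, 10, 11, 13, 16, 18, 21], which already need 3 colors among themselves, so 17 needs a new color (χ ≥ 4).
The coloring below uses 4 colors, so χ(G) = 4.
A valid 4-coloring: color 1: [17]; color 2: [1, 2, 6, 13, 18]; color 3: [5, 10, 11, 16, 21]; color 4: [0].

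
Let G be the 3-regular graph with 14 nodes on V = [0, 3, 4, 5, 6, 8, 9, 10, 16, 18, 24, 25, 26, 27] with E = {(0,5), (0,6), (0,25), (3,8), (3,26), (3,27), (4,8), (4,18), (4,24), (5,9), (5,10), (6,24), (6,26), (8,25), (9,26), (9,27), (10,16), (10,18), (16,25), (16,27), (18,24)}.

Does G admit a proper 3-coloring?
A valid 3-coloring: color 1: [3, 4, 6, 9, 10, 25]; color 2: [0, 8, 24, 26, 27]; color 3: [5, 16, 18].
(χ(G) = 3 ≤ 3.)

Yes, G is 3-colorable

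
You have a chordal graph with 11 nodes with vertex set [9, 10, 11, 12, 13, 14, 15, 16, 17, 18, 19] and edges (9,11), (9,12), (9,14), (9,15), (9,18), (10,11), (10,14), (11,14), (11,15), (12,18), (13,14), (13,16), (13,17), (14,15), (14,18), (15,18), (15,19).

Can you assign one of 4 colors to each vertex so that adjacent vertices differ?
Yes, G is 4-colorable

A valid 4-coloring: color 1: [12, 14, 16, 17, 19]; color 2: [9, 10, 13]; color 3: [15]; color 4: [11, 18].
(χ(G) = 4 ≤ 4.)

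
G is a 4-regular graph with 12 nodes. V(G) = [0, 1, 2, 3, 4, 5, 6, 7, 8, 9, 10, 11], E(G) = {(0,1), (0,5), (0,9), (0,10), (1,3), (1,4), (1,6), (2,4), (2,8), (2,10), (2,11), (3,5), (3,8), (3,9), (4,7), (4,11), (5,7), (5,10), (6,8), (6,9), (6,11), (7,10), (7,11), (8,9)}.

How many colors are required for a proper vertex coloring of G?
Clique number ω(G) = 3 (lower bound: χ ≥ ω).
The clique on [0, 5, 10] has size 3, forcing χ ≥ 3, and the coloring below uses 3 colors, so χ(G) = 3.
A valid 3-coloring: color 1: [1, 9, 10, 11]; color 2: [0, 2, 3, 6, 7]; color 3: [4, 5, 8].

χ(G) = 3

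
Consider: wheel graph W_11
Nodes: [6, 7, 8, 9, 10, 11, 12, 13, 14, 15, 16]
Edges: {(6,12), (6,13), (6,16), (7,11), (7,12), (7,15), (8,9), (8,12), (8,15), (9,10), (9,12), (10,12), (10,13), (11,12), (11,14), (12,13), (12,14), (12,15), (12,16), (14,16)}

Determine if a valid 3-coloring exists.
Yes, G is 3-colorable

A valid 3-coloring: color 1: [12]; color 2: [9, 11, 13, 15, 16]; color 3: [6, 7, 8, 10, 14].
(χ(G) = 3 ≤ 3.)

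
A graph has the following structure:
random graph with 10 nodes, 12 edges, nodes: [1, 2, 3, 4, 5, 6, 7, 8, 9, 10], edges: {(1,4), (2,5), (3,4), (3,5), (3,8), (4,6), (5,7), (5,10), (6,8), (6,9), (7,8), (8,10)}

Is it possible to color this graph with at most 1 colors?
Edge (1,4) forces its endpoints to differ, so 1 color is not enough.

No, G is not 1-colorable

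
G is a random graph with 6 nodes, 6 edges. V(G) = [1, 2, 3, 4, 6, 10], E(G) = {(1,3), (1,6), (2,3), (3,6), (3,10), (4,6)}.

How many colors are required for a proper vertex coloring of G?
χ(G) = 3

Clique number ω(G) = 3 (lower bound: χ ≥ ω).
The clique on [1, 3, 6] has size 3, forcing χ ≥ 3, and the coloring below uses 3 colors, so χ(G) = 3.
A valid 3-coloring: color 1: [3, 4]; color 2: [2, 6, 10]; color 3: [1].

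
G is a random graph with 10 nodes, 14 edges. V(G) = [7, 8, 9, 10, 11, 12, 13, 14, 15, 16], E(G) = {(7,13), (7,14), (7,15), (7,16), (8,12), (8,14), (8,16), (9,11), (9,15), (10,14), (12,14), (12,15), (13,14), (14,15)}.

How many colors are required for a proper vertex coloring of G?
Clique number ω(G) = 3 (lower bound: χ ≥ ω).
The clique on [8, 12, 14] has size 3, forcing χ ≥ 3, and the coloring below uses 3 colors, so χ(G) = 3.
A valid 3-coloring: color 1: [9, 14, 16]; color 2: [7, 10, 11, 12]; color 3: [8, 13, 15].

χ(G) = 3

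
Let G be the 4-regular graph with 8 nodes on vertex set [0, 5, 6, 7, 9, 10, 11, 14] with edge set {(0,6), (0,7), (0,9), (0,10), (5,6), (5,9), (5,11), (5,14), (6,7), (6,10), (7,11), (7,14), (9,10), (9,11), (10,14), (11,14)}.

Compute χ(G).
χ(G) = 3

Clique number ω(G) = 3 (lower bound: χ ≥ ω).
The clique on [0, 9, 10] has size 3, forcing χ ≥ 3, and the coloring below uses 3 colors, so χ(G) = 3.
A valid 3-coloring: color 1: [5, 7, 10]; color 2: [6, 9, 14]; color 3: [0, 11].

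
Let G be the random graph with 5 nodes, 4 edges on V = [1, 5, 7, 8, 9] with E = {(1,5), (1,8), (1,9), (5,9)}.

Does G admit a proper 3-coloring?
Yes, G is 3-colorable

A valid 3-coloring: color 1: [1, 7]; color 2: [8, 9]; color 3: [5].
(χ(G) = 3 ≤ 3.)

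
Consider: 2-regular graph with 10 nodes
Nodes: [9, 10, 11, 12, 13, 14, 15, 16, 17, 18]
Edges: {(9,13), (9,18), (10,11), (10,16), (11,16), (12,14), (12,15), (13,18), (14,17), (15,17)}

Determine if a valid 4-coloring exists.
A valid 4-coloring: color 1: [9, 11, 12, 17]; color 2: [10, 14, 15, 18]; color 3: [13, 16].
(χ(G) = 3 ≤ 4.)

Yes, G is 4-colorable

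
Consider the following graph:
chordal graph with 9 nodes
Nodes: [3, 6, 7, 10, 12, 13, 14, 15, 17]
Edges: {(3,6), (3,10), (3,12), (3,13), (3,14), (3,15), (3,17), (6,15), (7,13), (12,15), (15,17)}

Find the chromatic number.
Clique number ω(G) = 3 (lower bound: χ ≥ ω).
The clique on [3, 15, 17] has size 3, forcing χ ≥ 3, and the coloring below uses 3 colors, so χ(G) = 3.
A valid 3-coloring: color 1: [3, 7]; color 2: [10, 13, 14, 15]; color 3: [6, 12, 17].

χ(G) = 3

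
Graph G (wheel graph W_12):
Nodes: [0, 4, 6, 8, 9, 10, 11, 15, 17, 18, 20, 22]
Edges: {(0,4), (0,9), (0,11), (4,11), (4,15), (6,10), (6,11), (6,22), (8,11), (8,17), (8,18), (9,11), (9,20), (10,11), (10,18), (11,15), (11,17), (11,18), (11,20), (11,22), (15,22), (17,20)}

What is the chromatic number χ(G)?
Clique number ω(G) = 3 (lower bound: χ ≥ ω).
Odd cycle [15, 4, 0, 9, 20, 17, 8, 18, 10, 6, 22] needs 3 colors (χ ≥ 3).
Vertex 11 is adjacent to every vertex of [0, 4, 6, 8, 9, 10, 15, 17, 18, 20, 22], which already need 3 colors among themselves, so 11 needs a new color (χ ≥ 4).
The coloring below uses 4 colors, so χ(G) = 4.
A valid 4-coloring: color 1: [11]; color 2: [0, 6, 8, 15, 20]; color 3: [4, 9, 17, 18, 22]; color 4: [10].

χ(G) = 4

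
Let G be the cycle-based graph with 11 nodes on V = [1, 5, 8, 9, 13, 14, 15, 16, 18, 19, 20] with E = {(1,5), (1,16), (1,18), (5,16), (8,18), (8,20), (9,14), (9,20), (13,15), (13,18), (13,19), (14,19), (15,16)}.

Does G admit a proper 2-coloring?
The clique on vertices [1, 5, 16] has size 3 > 2, so it alone needs 3 colors.

No, G is not 2-colorable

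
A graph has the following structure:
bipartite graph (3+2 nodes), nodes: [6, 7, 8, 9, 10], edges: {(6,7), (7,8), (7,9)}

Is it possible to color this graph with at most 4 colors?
A valid 4-coloring: color 1: [7, 10]; color 2: [6, 8, 9].
(χ(G) = 2 ≤ 4.)

Yes, G is 4-colorable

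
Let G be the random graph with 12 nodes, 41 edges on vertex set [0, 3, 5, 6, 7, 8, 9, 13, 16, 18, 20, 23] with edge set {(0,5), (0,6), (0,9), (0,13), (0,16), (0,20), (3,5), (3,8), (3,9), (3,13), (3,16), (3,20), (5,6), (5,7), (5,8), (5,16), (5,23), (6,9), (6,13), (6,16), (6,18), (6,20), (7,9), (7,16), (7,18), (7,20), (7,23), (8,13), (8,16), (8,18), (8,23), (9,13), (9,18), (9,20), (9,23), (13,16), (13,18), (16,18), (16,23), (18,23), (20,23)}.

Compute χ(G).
Clique number ω(G) = 4 (lower bound: χ ≥ ω).
Odd cycle [18, 23, 5, 3, 13] needs 3 colors (χ ≥ 3).
Vertex 8 is adjacent to every vertex of [3, 5, 13, 18, 23], which already need 3 colors among themselves, so 8 needs a new color (χ ≥ 4).
Vertex 16 is adjacent to every vertex of [3, 5, 8, 13, 18, 23], which already need 4 colors among themselves, so 16 needs a new color (χ ≥ 5).
The coloring below uses 5 colors, so χ(G) = 5.
A valid 5-coloring: color 1: [9, 16]; color 2: [13, 23]; color 3: [6, 7, 8]; color 4: [5, 18, 20]; color 5: [0, 3].

χ(G) = 5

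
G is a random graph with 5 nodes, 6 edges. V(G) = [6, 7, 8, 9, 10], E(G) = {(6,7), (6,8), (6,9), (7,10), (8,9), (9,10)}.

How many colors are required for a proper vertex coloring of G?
Clique number ω(G) = 3 (lower bound: χ ≥ ω).
The clique on [6, 8, 9] has size 3, forcing χ ≥ 3, and the coloring below uses 3 colors, so χ(G) = 3.
A valid 3-coloring: color 1: [6, 10]; color 2: [7, 9]; color 3: [8].

χ(G) = 3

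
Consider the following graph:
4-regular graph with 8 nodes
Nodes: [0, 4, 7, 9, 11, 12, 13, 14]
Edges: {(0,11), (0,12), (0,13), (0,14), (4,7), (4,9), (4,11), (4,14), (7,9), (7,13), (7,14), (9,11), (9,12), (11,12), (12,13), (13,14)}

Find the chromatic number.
χ(G) = 4

Clique number ω(G) = 3 (lower bound: χ ≥ ω).
Suppose a proper 3-coloring c exists. The clique [0, 11, 12] takes 3 distinct colors; by symmetry let c(0) = 1, c(11) = 2, c(12) = 3.
- Vertex 9: neighbors [11, 12] already have colors [2, 3] ⇒ c(9) = 1.
- Vertex 4: neighbors [9, 11] already have colors [1, 2] ⇒ c(4) = 3.
- Vertex 7: neighbors [9, 4] already have colors [1, 3] ⇒ c(7) = 2.
- Vertex 13: neighbors [0, 7, 12] already have colors [1, 2, 3] — all 3 colors blocked. Contradiction.
The forced assignments end in a contradiction, so G has no proper 3-coloring (χ ≥ 4).
The coloring below uses 4 colors, so χ(G) = 4.
A valid 4-coloring: color 1: [7, 11]; color 2: [9, 13]; color 3: [0, 4]; color 4: [12, 14].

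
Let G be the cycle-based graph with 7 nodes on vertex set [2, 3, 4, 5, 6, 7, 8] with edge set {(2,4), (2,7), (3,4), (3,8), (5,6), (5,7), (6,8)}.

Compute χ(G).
Clique number ω(G) = 2 (lower bound: χ ≥ ω).
Odd cycle [3, 4, 2, 7, 5, 6, 8] needs 3 colors (χ ≥ 3).
The coloring below uses 3 colors, so χ(G) = 3.
A valid 3-coloring: color 1: [2, 3, 6]; color 2: [4, 7, 8]; color 3: [5].

χ(G) = 3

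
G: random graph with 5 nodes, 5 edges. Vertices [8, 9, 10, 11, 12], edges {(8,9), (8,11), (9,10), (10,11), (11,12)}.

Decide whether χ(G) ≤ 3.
Yes, G is 3-colorable

A valid 3-coloring: color 1: [9, 11]; color 2: [8, 10, 12].
(χ(G) = 2 ≤ 3.)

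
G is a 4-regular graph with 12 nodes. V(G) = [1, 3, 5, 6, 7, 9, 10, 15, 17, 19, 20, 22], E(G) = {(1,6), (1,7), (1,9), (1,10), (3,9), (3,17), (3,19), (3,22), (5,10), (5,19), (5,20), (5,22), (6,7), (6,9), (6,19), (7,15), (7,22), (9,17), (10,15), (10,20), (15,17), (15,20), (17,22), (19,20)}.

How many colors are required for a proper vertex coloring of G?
Clique number ω(G) = 3 (lower bound: χ ≥ ω).
Suppose a proper 3-coloring c exists. The clique [1, 6, 7] takes 3 distinct colors; by symmetry let c(1) = 1, c(6) = 2, c(7) = 3.
- Vertex 9: neighbors [1, 6] already have colors [1, 2] ⇒ c(9) = 3.
- Vertex 3: neighbors [9] already have colors [3]; try each remaining color.
- Case c(3) = 1:
  - Vertex 17: neighbors [3, 9] already have colors [1, 3] ⇒ c(17) = 2.
  - Vertex 22: neighbors [3, 17, 7] already have colors [1, 2, 3] — all 3 colors blocked. Contradiction.
- Case c(3) = 2:
  - Vertex 17: neighbors [3, 9] already have colors [2, 3] ⇒ c(17) = 1.
  - Vertex 22: neighbors [17, 3, 7] already have colors [1, 2, 3] — all 3 colors blocked. Contradiction.
Every case ends in a contradiction, so G has no proper 3-coloring (χ ≥ 4).
The coloring below uses 4 colors, so χ(G) = 4.
A valid 4-coloring: color 1: [6, 17, 20]; color 2: [9, 10, 19, 22]; color 3: [1, 3, 5, 15]; color 4: [7].

χ(G) = 4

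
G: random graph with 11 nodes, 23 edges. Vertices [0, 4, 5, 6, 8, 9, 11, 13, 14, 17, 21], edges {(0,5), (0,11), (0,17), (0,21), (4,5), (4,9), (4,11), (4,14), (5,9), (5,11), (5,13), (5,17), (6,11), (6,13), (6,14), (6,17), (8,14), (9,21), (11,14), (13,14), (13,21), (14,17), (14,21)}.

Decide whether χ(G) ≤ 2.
The clique on vertices [0, 5, 17] has size 3 > 2, so it alone needs 3 colors.

No, G is not 2-colorable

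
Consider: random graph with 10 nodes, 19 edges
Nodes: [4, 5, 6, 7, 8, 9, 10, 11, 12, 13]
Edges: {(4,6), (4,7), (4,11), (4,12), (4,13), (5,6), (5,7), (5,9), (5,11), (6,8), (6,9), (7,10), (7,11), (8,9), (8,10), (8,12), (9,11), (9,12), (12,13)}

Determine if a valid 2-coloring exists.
No, G is not 2-colorable

The clique on vertices [4, 12, 13] has size 3 > 2, so it alone needs 3 colors.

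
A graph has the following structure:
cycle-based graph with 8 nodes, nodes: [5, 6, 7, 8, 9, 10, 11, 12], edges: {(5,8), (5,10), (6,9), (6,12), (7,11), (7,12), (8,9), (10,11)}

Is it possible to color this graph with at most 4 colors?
Yes, G is 4-colorable

A valid 4-coloring: color 1: [6, 7, 8, 10]; color 2: [5, 9, 11, 12].
(χ(G) = 2 ≤ 4.)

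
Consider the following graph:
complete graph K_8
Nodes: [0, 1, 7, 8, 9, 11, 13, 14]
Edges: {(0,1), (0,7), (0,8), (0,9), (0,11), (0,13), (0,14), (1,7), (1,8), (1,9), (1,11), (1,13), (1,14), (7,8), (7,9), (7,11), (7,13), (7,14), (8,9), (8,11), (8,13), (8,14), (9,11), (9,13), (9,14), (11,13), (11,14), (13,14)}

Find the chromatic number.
Clique number ω(G) = 8 (lower bound: χ ≥ ω).
The clique on [0, 1, 7, 8, 9, 11, 13, 14] has size 8, forcing χ ≥ 8, and the coloring below uses 8 colors, so χ(G) = 8.
A valid 8-coloring: color 1: [1]; color 2: [8]; color 3: [11]; color 4: [7]; color 5: [0]; color 6: [14]; color 7: [9]; color 8: [13].

χ(G) = 8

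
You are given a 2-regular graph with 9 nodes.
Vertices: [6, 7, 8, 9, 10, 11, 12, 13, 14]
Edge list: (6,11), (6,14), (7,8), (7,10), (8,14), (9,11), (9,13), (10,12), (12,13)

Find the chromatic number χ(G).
χ(G) = 3

Clique number ω(G) = 2 (lower bound: χ ≥ ω).
Odd cycle [12, 13, 9, 11, 6, 14, 8, 7, 10] needs 3 colors (χ ≥ 3).
The coloring below uses 3 colors, so χ(G) = 3.
A valid 3-coloring: color 1: [6, 7, 9, 12]; color 2: [10, 11, 13, 14]; color 3: [8].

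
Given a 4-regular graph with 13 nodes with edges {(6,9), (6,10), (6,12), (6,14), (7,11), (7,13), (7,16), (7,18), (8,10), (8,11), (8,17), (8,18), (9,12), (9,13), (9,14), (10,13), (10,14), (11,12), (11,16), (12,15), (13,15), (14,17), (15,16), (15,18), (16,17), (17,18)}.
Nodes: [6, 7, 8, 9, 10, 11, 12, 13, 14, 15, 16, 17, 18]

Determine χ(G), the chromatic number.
χ(G) = 3

Clique number ω(G) = 3 (lower bound: χ ≥ ω).
The clique on [6, 9, 12] has size 3, forcing χ ≥ 3, and the coloring below uses 3 colors, so χ(G) = 3.
A valid 3-coloring: color 1: [8, 12, 13, 14, 16]; color 2: [6, 7, 15, 17]; color 3: [9, 10, 11, 18].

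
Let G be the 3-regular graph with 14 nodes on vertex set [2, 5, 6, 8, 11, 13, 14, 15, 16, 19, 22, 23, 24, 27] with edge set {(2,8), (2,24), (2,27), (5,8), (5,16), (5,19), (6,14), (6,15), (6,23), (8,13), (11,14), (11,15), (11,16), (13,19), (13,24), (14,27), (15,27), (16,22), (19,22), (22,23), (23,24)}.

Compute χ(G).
χ(G) = 3

Clique number ω(G) = 2 (lower bound: χ ≥ ω).
Odd cycle [8, 2, 27, 14, 6, 23, 22, 19, 5] needs 3 colors (χ ≥ 3).
The coloring below uses 3 colors, so χ(G) = 3.
A valid 3-coloring: color 1: [2, 14, 15, 16, 19, 23]; color 2: [6, 8, 11, 22, 24, 27]; color 3: [5, 13].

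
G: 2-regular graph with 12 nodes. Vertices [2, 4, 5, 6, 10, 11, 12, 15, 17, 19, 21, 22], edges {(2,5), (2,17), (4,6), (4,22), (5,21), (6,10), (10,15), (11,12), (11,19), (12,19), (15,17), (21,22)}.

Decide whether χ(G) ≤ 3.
Yes, G is 3-colorable

A valid 3-coloring: color 1: [2, 6, 12, 15, 22]; color 2: [4, 5, 10, 17, 19]; color 3: [11, 21].
(χ(G) = 3 ≤ 3.)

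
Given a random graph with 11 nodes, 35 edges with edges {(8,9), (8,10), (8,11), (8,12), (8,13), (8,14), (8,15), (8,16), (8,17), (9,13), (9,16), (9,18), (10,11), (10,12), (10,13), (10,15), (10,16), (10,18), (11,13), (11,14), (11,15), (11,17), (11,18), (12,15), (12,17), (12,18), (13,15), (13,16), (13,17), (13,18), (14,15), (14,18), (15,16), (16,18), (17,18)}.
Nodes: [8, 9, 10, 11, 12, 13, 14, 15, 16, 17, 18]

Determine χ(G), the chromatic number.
χ(G) = 5

Clique number ω(G) = 5 (lower bound: χ ≥ ω).
The clique on [8, 10, 13, 15, 16] has size 5, forcing χ ≥ 5, and the coloring below uses 5 colors, so χ(G) = 5.
A valid 5-coloring: color 1: [8, 18]; color 2: [12, 13, 14]; color 3: [11, 16]; color 4: [9, 10, 17]; color 5: [15].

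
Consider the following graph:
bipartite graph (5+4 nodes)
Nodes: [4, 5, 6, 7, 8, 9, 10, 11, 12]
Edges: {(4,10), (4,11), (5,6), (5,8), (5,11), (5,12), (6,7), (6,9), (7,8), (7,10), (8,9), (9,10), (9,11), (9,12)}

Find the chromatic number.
Clique number ω(G) = 2 (lower bound: χ ≥ ω).
The graph is bipartite (no odd cycle), so 2 colors suffice: χ(G) = 2.
A valid 2-coloring: color 1: [4, 5, 7, 9]; color 2: [6, 8, 10, 11, 12].

χ(G) = 2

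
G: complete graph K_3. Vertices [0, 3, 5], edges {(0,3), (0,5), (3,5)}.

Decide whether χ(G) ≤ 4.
A valid 4-coloring: color 1: [5]; color 2: [0]; color 3: [3].
(χ(G) = 3 ≤ 4.)

Yes, G is 4-colorable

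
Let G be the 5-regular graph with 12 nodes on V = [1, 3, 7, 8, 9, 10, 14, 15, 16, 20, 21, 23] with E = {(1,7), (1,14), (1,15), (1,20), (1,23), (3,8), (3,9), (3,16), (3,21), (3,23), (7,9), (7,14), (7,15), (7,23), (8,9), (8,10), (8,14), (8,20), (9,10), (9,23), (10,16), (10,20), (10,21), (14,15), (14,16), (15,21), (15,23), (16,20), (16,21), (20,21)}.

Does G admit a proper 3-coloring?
The clique on vertices [1, 7, 14, 15] has size 4 > 3, so it alone needs 4 colors.

No, G is not 3-colorable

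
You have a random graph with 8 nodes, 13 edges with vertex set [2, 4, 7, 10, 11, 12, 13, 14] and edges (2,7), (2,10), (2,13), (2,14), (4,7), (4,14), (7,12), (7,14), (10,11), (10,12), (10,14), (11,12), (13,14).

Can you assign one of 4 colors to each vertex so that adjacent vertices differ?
A valid 4-coloring: color 1: [11, 14]; color 2: [2, 4, 12]; color 3: [7, 10, 13].
(χ(G) = 3 ≤ 4.)

Yes, G is 4-colorable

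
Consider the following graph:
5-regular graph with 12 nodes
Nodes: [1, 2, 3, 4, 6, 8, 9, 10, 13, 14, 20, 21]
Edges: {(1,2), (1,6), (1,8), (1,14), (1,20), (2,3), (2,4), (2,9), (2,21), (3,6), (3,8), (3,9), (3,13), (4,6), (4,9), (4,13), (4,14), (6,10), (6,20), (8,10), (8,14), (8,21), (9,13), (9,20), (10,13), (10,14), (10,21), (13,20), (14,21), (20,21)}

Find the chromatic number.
χ(G) = 4

Clique number ω(G) = 4 (lower bound: χ ≥ ω).
The clique on [8, 10, 14, 21] has size 4, forcing χ ≥ 4, and the coloring below uses 4 colors, so χ(G) = 4.
A valid 4-coloring: color 1: [4, 8, 20]; color 2: [2, 6, 13, 14]; color 3: [1, 9, 21]; color 4: [3, 10].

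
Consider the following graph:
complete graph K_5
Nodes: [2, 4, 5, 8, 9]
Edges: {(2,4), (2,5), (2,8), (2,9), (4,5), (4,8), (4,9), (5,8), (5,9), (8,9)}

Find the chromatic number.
χ(G) = 5

Clique number ω(G) = 5 (lower bound: χ ≥ ω).
The clique on [2, 4, 5, 8, 9] has size 5, forcing χ ≥ 5, and the coloring below uses 5 colors, so χ(G) = 5.
A valid 5-coloring: color 1: [8]; color 2: [5]; color 3: [9]; color 4: [4]; color 5: [2].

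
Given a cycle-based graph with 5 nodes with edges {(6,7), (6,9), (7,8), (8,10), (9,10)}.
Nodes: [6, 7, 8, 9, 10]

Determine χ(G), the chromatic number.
Clique number ω(G) = 2 (lower bound: χ ≥ ω).
Odd cycle [8, 7, 6, 9, 10] needs 3 colors (χ ≥ 3).
The coloring below uses 3 colors, so χ(G) = 3.
A valid 3-coloring: color 1: [8, 9]; color 2: [7, 10]; color 3: [6].

χ(G) = 3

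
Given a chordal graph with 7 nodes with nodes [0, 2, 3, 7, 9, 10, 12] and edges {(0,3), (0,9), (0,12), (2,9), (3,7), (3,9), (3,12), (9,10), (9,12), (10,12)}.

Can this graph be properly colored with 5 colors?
Yes, G is 5-colorable

A valid 5-coloring: color 1: [7, 9]; color 2: [2, 12]; color 3: [3, 10]; color 4: [0].
(χ(G) = 4 ≤ 5.)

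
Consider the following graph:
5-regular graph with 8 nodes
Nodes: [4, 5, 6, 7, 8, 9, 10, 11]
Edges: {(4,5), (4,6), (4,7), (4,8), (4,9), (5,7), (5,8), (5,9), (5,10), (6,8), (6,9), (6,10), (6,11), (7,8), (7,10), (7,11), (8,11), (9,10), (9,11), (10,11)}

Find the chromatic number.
Clique number ω(G) = 4 (lower bound: χ ≥ ω).
The clique on [6, 9, 10, 11] has size 4, forcing χ ≥ 4, and the coloring below uses 4 colors, so χ(G) = 4.
A valid 4-coloring: color 1: [7, 9]; color 2: [4, 11]; color 3: [8, 10]; color 4: [5, 6].

χ(G) = 4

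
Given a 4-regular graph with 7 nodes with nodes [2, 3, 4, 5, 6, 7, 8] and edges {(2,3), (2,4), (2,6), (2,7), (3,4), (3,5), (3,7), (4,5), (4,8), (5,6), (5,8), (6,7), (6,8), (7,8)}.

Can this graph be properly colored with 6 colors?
A valid 6-coloring: color 1: [5, 7]; color 2: [4, 6]; color 3: [2, 8]; color 4: [3].
(χ(G) = 4 ≤ 6.)

Yes, G is 6-colorable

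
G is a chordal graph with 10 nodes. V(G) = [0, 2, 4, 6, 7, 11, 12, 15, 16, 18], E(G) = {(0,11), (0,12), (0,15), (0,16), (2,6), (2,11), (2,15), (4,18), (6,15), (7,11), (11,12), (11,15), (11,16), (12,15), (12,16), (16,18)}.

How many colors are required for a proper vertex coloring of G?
χ(G) = 4

Clique number ω(G) = 4 (lower bound: χ ≥ ω).
The clique on [0, 11, 12, 16] has size 4, forcing χ ≥ 4, and the coloring below uses 4 colors, so χ(G) = 4.
A valid 4-coloring: color 1: [6, 11, 18]; color 2: [4, 7, 15, 16]; color 3: [2, 12]; color 4: [0].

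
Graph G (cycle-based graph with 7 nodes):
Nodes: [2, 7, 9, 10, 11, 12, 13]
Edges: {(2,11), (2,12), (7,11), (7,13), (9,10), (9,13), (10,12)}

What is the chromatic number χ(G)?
χ(G) = 3

Clique number ω(G) = 2 (lower bound: χ ≥ ω).
Odd cycle [7, 11, 2, 12, 10, 9, 13] needs 3 colors (χ ≥ 3).
The coloring below uses 3 colors, so χ(G) = 3.
A valid 3-coloring: color 1: [2, 7, 9]; color 2: [11, 12, 13]; color 3: [10].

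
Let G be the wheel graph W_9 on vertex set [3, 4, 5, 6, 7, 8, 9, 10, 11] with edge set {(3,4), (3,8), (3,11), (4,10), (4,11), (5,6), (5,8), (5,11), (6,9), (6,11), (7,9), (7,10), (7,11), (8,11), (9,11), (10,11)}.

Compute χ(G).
χ(G) = 3

Clique number ω(G) = 3 (lower bound: χ ≥ ω).
The clique on [3, 8, 11] has size 3, forcing χ ≥ 3, and the coloring below uses 3 colors, so χ(G) = 3.
A valid 3-coloring: color 1: [11]; color 2: [3, 5, 9, 10]; color 3: [4, 6, 7, 8].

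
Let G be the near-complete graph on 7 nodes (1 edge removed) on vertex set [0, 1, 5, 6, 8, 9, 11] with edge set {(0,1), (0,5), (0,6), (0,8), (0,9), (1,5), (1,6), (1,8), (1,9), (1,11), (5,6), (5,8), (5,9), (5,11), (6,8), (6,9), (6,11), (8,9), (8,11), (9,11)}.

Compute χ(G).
χ(G) = 6

Clique number ω(G) = 6 (lower bound: χ ≥ ω).
The clique on [0, 1, 5, 6, 8, 9] has size 6, forcing χ ≥ 6, and the coloring below uses 6 colors, so χ(G) = 6.
A valid 6-coloring: color 1: [1]; color 2: [6]; color 3: [9]; color 4: [8]; color 5: [5]; color 6: [0, 11].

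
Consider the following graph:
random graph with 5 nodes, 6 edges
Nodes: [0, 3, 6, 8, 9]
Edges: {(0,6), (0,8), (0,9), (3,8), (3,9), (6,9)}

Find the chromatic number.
χ(G) = 3

Clique number ω(G) = 3 (lower bound: χ ≥ ω).
The clique on [0, 6, 9] has size 3, forcing χ ≥ 3, and the coloring below uses 3 colors, so χ(G) = 3.
A valid 3-coloring: color 1: [8, 9]; color 2: [0, 3]; color 3: [6].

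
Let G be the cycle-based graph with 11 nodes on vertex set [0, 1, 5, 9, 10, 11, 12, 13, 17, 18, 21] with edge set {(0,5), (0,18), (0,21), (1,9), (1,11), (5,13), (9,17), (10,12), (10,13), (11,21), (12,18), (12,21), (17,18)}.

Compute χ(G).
Clique number ω(G) = 2 (lower bound: χ ≥ ω).
Odd cycle [9, 1, 11, 21, 0, 18, 17] needs 3 colors (χ ≥ 3).
The coloring below uses 3 colors, so χ(G) = 3.
A valid 3-coloring: color 1: [1, 5, 10, 18, 21]; color 2: [0, 9, 11, 12, 13]; color 3: [17].

χ(G) = 3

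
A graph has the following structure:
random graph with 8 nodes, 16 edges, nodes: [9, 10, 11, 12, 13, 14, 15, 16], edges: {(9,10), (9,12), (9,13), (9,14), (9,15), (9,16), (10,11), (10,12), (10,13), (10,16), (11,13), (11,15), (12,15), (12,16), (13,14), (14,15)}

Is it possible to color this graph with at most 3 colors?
No, G is not 3-colorable

The clique on vertices [9, 10, 12, 16] has size 4 > 3, so it alone needs 4 colors.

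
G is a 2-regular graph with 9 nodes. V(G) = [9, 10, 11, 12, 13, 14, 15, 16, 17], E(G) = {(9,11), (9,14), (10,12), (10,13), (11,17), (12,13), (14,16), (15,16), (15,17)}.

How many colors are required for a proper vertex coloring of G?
χ(G) = 3

Clique number ω(G) = 3 (lower bound: χ ≥ ω).
The clique on [10, 12, 13] has size 3, forcing χ ≥ 3, and the coloring below uses 3 colors, so χ(G) = 3.
A valid 3-coloring: color 1: [11, 13, 14, 15]; color 2: [9, 12, 16, 17]; color 3: [10].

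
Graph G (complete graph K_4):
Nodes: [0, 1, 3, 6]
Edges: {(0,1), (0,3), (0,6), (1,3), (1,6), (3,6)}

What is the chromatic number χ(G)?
χ(G) = 4

Clique number ω(G) = 4 (lower bound: χ ≥ ω).
The clique on [0, 1, 3, 6] has size 4, forcing χ ≥ 4, and the coloring below uses 4 colors, so χ(G) = 4.
A valid 4-coloring: color 1: [1]; color 2: [6]; color 3: [3]; color 4: [0].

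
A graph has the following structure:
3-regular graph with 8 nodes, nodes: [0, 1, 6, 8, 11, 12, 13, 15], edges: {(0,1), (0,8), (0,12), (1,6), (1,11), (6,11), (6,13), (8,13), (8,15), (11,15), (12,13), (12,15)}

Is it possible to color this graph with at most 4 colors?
Yes, G is 4-colorable

A valid 4-coloring: color 1: [0, 11, 13]; color 2: [1, 8, 12]; color 3: [6, 15].
(χ(G) = 3 ≤ 4.)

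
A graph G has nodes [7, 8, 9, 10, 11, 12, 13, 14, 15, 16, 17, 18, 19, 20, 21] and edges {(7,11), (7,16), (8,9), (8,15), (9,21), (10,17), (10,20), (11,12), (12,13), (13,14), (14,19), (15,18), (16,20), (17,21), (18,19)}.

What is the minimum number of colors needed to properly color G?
χ(G) = 3

Clique number ω(G) = 2 (lower bound: χ ≥ ω).
Odd cycle [15, 18, 19, 14, 13, 12, 11, 7, 16, 20, 10, 17, 21, 9, 8] needs 3 colors (χ ≥ 3).
The coloring below uses 3 colors, so χ(G) = 3.
A valid 3-coloring: color 1: [9, 10, 11, 13, 15, 16, 19]; color 2: [7, 8, 12, 14, 17, 18, 20]; color 3: [21].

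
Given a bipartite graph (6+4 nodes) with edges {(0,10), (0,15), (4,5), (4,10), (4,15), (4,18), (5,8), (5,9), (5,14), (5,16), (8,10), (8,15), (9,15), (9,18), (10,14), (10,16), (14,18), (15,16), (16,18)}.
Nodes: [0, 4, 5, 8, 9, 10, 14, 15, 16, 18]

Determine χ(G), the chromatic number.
χ(G) = 2

Clique number ω(G) = 2 (lower bound: χ ≥ ω).
The graph is bipartite (no odd cycle), so 2 colors suffice: χ(G) = 2.
A valid 2-coloring: color 1: [5, 10, 15, 18]; color 2: [0, 4, 8, 9, 14, 16].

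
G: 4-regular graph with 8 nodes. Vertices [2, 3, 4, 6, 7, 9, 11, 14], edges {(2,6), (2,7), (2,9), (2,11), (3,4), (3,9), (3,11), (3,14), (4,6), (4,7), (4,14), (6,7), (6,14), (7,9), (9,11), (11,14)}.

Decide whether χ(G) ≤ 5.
Yes, G is 5-colorable

A valid 5-coloring: color 1: [6, 9]; color 2: [7, 14]; color 3: [2, 4]; color 4: [3]; color 5: [11].
(χ(G) = 4 ≤ 5.)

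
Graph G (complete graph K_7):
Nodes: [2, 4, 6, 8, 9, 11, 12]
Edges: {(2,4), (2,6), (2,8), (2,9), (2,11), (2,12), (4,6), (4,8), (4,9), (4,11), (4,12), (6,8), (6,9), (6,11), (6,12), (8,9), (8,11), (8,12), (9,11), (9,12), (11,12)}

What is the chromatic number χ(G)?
χ(G) = 7

Clique number ω(G) = 7 (lower bound: χ ≥ ω).
The clique on [2, 4, 6, 8, 9, 11, 12] has size 7, forcing χ ≥ 7, and the coloring below uses 7 colors, so χ(G) = 7.
A valid 7-coloring: color 1: [8]; color 2: [11]; color 3: [4]; color 4: [2]; color 5: [9]; color 6: [12]; color 7: [6].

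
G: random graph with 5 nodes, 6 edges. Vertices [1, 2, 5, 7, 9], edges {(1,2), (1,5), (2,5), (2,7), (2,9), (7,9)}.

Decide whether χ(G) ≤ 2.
No, G is not 2-colorable

The clique on vertices [2, 7, 9] has size 3 > 2, so it alone needs 3 colors.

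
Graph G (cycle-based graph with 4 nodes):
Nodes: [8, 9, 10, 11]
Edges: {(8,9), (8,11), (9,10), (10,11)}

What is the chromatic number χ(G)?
Clique number ω(G) = 2 (lower bound: χ ≥ ω).
The graph is bipartite (no odd cycle), so 2 colors suffice: χ(G) = 2.
A valid 2-coloring: color 1: [8, 10]; color 2: [9, 11].

χ(G) = 2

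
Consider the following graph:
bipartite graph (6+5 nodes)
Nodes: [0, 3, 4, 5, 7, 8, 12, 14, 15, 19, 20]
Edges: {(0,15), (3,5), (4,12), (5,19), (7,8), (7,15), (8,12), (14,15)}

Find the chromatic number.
Clique number ω(G) = 2 (lower bound: χ ≥ ω).
The graph is bipartite (no odd cycle), so 2 colors suffice: χ(G) = 2.
A valid 2-coloring: color 1: [4, 5, 8, 15, 20]; color 2: [0, 3, 7, 12, 14, 19].

χ(G) = 2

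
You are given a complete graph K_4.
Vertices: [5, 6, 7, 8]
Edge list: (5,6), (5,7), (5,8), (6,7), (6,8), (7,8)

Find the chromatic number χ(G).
χ(G) = 4

Clique number ω(G) = 4 (lower bound: χ ≥ ω).
The clique on [5, 6, 7, 8] has size 4, forcing χ ≥ 4, and the coloring below uses 4 colors, so χ(G) = 4.
A valid 4-coloring: color 1: [5]; color 2: [8]; color 3: [6]; color 4: [7].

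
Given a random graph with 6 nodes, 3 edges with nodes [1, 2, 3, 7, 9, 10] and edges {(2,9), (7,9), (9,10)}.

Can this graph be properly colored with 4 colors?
Yes, G is 4-colorable

A valid 4-coloring: color 1: [1, 3, 9]; color 2: [2, 7, 10].
(χ(G) = 2 ≤ 4.)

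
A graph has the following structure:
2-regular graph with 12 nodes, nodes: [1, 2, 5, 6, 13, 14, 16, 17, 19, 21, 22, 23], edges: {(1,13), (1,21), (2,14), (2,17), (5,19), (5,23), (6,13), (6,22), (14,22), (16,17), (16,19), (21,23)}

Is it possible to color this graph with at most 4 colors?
Yes, G is 4-colorable

A valid 4-coloring: color 1: [2, 5, 13, 16, 21, 22]; color 2: [1, 6, 14, 17, 19, 23].
(χ(G) = 2 ≤ 4.)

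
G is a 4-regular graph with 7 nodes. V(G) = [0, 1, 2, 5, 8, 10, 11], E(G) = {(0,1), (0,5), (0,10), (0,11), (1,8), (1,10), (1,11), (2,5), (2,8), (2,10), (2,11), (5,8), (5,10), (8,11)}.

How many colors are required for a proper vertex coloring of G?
χ(G) = 4

Clique number ω(G) = 3 (lower bound: χ ≥ ω).
Suppose a proper 3-coloring c exists. The clique [0, 1, 10] takes 3 distinct colors; by symmetry let c(0) = 1, c(1) = 2, c(10) = 3.
- Vertex 5: neighbors [0, 10] already have colors [1, 3] ⇒ c(5) = 2.
- Vertex 2: neighbors [5, 10] already have colors [2, 3] ⇒ c(2) = 1.
- Vertex 8: neighbors [2, 1] already have colors [1, 2] ⇒ c(8) = 3.
- Vertex 11: neighbors [0, 1, 8] already have colors [1, 2, 3] — all 3 colors blocked. Contradiction.
The forced assignments end in a contradiction, so G has no proper 3-coloring (χ ≥ 4).
The coloring below uses 4 colors, so χ(G) = 4.
A valid 4-coloring: color 1: [1, 5]; color 2: [10, 11]; color 3: [0, 8]; color 4: [2].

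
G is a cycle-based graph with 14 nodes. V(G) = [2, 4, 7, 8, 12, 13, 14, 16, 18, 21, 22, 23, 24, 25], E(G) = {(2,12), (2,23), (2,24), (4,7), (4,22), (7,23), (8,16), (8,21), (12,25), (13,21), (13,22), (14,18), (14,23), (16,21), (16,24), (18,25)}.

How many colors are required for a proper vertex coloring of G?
χ(G) = 3

Clique number ω(G) = 3 (lower bound: χ ≥ ω).
The clique on [8, 16, 21] has size 3, forcing χ ≥ 3, and the coloring below uses 3 colors, so χ(G) = 3.
A valid 3-coloring: color 1: [2, 4, 13, 14, 16, 25]; color 2: [12, 18, 21, 22, 23, 24]; color 3: [7, 8].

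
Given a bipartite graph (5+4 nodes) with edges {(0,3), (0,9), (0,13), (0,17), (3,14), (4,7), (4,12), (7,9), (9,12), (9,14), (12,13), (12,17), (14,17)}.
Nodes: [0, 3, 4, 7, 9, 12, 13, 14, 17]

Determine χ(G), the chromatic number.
Clique number ω(G) = 2 (lower bound: χ ≥ ω).
The graph is bipartite (no odd cycle), so 2 colors suffice: χ(G) = 2.
A valid 2-coloring: color 1: [3, 4, 9, 13, 17]; color 2: [0, 7, 12, 14].

χ(G) = 2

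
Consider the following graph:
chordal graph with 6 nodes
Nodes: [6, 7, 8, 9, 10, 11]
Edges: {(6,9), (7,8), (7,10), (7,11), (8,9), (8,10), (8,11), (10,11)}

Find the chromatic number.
χ(G) = 4

Clique number ω(G) = 4 (lower bound: χ ≥ ω).
The clique on [7, 8, 10, 11] has size 4, forcing χ ≥ 4, and the coloring below uses 4 colors, so χ(G) = 4.
A valid 4-coloring: color 1: [6, 8]; color 2: [9, 11]; color 3: [10]; color 4: [7].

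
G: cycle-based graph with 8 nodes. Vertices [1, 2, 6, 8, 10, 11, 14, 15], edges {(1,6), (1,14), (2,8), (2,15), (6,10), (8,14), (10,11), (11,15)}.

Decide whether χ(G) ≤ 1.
No, G is not 1-colorable

Edge (1,14) forces its endpoints to differ, so 1 color is not enough.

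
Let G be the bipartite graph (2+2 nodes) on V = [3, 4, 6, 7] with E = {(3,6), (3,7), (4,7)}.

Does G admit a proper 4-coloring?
A valid 4-coloring: color 1: [3, 4]; color 2: [6, 7].
(χ(G) = 2 ≤ 4.)

Yes, G is 4-colorable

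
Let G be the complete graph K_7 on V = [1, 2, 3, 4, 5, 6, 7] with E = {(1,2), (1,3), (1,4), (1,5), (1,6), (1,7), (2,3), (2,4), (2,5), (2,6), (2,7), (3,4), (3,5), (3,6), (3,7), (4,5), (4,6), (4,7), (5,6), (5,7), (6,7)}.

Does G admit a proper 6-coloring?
The clique on vertices [1, 2, 3, 4, 5, 6, 7] has size 7 > 6, so it alone needs 7 colors.

No, G is not 6-colorable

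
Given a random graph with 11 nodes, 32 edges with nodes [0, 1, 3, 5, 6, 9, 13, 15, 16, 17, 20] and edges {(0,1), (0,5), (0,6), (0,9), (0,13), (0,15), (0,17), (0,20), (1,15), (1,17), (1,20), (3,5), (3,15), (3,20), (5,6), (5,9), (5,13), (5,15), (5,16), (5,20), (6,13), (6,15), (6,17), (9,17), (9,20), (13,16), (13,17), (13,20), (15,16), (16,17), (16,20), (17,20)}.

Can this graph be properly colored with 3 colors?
The clique on vertices [0, 1, 17, 20] has size 4 > 3, so it alone needs 4 colors.

No, G is not 3-colorable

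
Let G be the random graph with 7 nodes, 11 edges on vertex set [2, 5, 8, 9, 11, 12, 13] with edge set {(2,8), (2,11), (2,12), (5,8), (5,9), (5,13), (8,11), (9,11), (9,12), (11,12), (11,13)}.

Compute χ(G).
χ(G) = 3

Clique number ω(G) = 3 (lower bound: χ ≥ ω).
The clique on [9, 11, 12] has size 3, forcing χ ≥ 3, and the coloring below uses 3 colors, so χ(G) = 3.
A valid 3-coloring: color 1: [5, 11]; color 2: [2, 9, 13]; color 3: [8, 12].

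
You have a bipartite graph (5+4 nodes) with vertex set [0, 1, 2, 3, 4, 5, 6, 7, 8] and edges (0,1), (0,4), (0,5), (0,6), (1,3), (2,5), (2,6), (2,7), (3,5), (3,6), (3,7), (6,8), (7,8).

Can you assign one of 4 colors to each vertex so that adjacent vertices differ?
A valid 4-coloring: color 1: [1, 4, 5, 6, 7]; color 2: [0, 2, 3, 8].
(χ(G) = 2 ≤ 4.)

Yes, G is 4-colorable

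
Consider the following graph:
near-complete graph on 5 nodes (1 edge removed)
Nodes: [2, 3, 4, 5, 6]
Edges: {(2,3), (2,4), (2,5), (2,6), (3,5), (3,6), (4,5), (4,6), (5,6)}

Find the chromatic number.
χ(G) = 4

Clique number ω(G) = 4 (lower bound: χ ≥ ω).
The clique on [2, 3, 5, 6] has size 4, forcing χ ≥ 4, and the coloring below uses 4 colors, so χ(G) = 4.
A valid 4-coloring: color 1: [5]; color 2: [6]; color 3: [2]; color 4: [3, 4].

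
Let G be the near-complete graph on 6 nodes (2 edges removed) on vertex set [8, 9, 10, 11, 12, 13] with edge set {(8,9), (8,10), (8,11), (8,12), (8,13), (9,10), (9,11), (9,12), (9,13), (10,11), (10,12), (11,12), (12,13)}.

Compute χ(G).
χ(G) = 5

Clique number ω(G) = 5 (lower bound: χ ≥ ω).
The clique on [8, 9, 10, 11, 12] has size 5, forcing χ ≥ 5, and the coloring below uses 5 colors, so χ(G) = 5.
A valid 5-coloring: color 1: [9]; color 2: [8]; color 3: [12]; color 4: [11, 13]; color 5: [10].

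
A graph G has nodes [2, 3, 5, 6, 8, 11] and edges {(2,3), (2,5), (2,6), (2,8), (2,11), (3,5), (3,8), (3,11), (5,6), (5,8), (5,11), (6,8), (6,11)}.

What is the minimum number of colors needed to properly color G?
Clique number ω(G) = 4 (lower bound: χ ≥ ω).
The clique on [2, 3, 5, 8] has size 4, forcing χ ≥ 4, and the coloring below uses 4 colors, so χ(G) = 4.
A valid 4-coloring: color 1: [2]; color 2: [5]; color 3: [8, 11]; color 4: [3, 6].

χ(G) = 4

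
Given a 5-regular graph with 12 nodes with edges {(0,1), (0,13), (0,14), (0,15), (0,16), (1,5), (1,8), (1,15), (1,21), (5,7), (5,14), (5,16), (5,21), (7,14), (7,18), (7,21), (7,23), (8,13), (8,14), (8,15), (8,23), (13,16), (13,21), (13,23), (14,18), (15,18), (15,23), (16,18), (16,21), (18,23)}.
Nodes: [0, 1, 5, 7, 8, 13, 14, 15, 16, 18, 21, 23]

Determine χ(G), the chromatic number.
χ(G) = 4

Clique number ω(G) = 3 (lower bound: χ ≥ ω).
Suppose a proper 3-coloring c exists. The clique [0, 1, 15] takes 3 distinct colors; by symmetry let c(0) = 1, c(1) = 2, c(15) = 3.
- Vertex 8: neighbors [1, 15] already have colors [2, 3] ⇒ c(8) = 1.
- Vertex 23: neighbors [8, 15] already have colors [1, 3] ⇒ c(23) = 2.
- Vertex 18: neighbors [23, 15] already have colors [2, 3] ⇒ c(18) = 1.
- Vertex 7: neighbors [18, 23] already have colors [1, 2] ⇒ c(7) = 3.
- Vertex 5: neighbors [1, 7] already have colors [2, 3] ⇒ c(5) = 1.
- Vertex 21: neighbors [5, 1, 7] already have colors [1, 2, 3] — all 3 colors blocked. Contradiction.
The forced assignments end in a contradiction, so G has no proper 3-coloring (χ ≥ 4).
The coloring below uses 4 colors, so χ(G) = 4.
A valid 4-coloring: color 1: [0, 8, 18, 21]; color 2: [5, 13, 15]; color 3: [1, 14, 16, 23]; color 4: [7].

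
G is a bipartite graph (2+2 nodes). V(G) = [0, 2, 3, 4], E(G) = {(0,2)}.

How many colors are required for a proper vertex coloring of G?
Clique number ω(G) = 2 (lower bound: χ ≥ ω).
The graph is bipartite (no odd cycle), so 2 colors suffice: χ(G) = 2.
A valid 2-coloring: color 1: [0, 3, 4]; color 2: [2].

χ(G) = 2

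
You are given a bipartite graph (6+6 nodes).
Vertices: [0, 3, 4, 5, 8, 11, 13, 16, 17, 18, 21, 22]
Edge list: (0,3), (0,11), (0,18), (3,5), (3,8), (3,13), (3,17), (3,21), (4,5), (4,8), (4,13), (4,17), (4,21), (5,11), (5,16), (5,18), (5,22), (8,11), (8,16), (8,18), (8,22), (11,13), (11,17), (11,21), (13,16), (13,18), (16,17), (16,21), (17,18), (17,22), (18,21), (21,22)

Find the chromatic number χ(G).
Clique number ω(G) = 2 (lower bound: χ ≥ ω).
The graph is bipartite (no odd cycle), so 2 colors suffice: χ(G) = 2.
A valid 2-coloring: color 1: [3, 4, 11, 16, 18, 22]; color 2: [0, 5, 8, 13, 17, 21].

χ(G) = 2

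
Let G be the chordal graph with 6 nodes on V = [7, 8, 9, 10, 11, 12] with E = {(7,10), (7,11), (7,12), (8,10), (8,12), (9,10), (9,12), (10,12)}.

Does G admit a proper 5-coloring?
A valid 5-coloring: color 1: [10, 11]; color 2: [12]; color 3: [7, 8, 9].
(χ(G) = 3 ≤ 5.)

Yes, G is 5-colorable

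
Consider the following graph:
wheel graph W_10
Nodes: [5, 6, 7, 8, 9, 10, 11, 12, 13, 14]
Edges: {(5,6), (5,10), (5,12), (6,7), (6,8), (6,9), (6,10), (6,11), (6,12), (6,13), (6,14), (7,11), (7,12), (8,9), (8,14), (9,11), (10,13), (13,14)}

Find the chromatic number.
χ(G) = 4

Clique number ω(G) = 3 (lower bound: χ ≥ ω).
Odd cycle [8, 14, 13, 10, 5, 12, 7, 11, 9] needs 3 colors (χ ≥ 3).
Vertex 6 is adjacent to every vertex of [5, 7, 8, 9, 10, 11, 12, 13, 14], which already need 3 colors among themselves, so 6 needs a new color (χ ≥ 4).
The coloring below uses 4 colors, so χ(G) = 4.
A valid 4-coloring: color 1: [6]; color 2: [5, 8, 11, 13]; color 3: [9, 10, 12, 14]; color 4: [7].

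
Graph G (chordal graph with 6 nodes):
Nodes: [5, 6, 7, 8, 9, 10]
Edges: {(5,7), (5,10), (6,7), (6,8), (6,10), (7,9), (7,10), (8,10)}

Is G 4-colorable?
Yes, G is 4-colorable

A valid 4-coloring: color 1: [7, 8]; color 2: [9, 10]; color 3: [5, 6].
(χ(G) = 3 ≤ 4.)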